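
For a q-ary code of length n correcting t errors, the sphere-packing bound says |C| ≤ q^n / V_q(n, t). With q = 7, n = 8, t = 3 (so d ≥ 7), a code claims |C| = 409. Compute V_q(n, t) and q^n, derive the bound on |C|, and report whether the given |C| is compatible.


V_q(n, t) = 13153, q^n = 5764801, Hamming bound = 438, |C| = 409 ≤ bound (satisfied).

Step 1: Compute V_q(n, t) = Σ_{j=0}^3 C(n, j) (q−1)^j.
  j = 0: C(8,0)·(6)^0 = 1·1 = 1.
  j = 1: C(8,1)·(6)^1 = 8·6 = 48.
  j = 2: C(8,2)·(6)^2 = 28·36 = 1008.
  j = 3: C(8,3)·(6)^3 = 56·216 = 12096.
  V_q(n, t) = 1 + 48 + 1008 + 12096 = 13153.
Step 2: q^n = 7^8 = 5764801.
Step 3: Hamming bound ⌊q^n / V_q(n,t)⌋ = ⌊5764801/13153⌋ = 438.
Step 4: Compare |C| = 409 to 438: satisfied.
The claimed |C| lies below the Hamming bound.


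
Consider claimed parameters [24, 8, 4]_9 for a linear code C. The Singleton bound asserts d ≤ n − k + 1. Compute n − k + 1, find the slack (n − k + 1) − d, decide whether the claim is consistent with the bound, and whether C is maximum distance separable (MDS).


Singleton RHS = n − k + 1 = 17, slack = 13, bound satisfied, not MDS.

Singleton bound: d ≤ n − k + 1.
Here n = 24, k = 8, so n − k + 1 = 17.
Given d = 4, check d ≤ 17: YES.
Slack = (n − k + 1) − d = 13.
The code is NOT MDS (slack = 13 > 0).
Description: the claimed parameters are [24, 8, 4]_9; such a code would be non-MDS.


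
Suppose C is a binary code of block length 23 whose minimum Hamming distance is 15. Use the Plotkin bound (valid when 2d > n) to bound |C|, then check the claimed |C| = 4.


Plotkin bound M ≤ 4; given |C| = 4 ≤ bound (satisfied).

Check applicability: 2d = 30, n = 23.
2d − n = 7 > 0, so Plotkin applies.
Compute d/(2d−n) = 15/7 ≈ 2.1429.
⌊d/(2d−n)⌋ = 2.
Plotkin bound: M ≤ 2·2 = 4.
Given |C| = 4, check: satisfied.
This |C| is at the Plotkin bound.


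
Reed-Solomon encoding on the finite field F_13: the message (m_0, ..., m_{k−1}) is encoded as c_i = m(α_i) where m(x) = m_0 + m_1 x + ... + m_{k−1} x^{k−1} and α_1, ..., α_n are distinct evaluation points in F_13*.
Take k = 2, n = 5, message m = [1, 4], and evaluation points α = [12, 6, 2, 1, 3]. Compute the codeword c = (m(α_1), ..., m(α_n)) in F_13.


c = [10, 12, 9, 5, 0]

Message polynomial: m(x) = 1 + 4·x (mod 13).
For each evaluation point α_i, compute m(α_i) mod 13:
  α_1 = 12: Horner steps 4 → 10, so m(12) = 10.
  α_2 = 6: Horner steps 4 → 12, so m(6) = 12.
  α_3 = 2: Horner steps 4 → 9, so m(2) = 9.
  α_4 = 1: Horner steps 4 → 5, so m(1) = 5.
  α_5 = 3: Horner steps 4 → 0, so m(3) = 0.
Codeword c = [10, 12, 9, 5, 0] ∈ F_13^5.


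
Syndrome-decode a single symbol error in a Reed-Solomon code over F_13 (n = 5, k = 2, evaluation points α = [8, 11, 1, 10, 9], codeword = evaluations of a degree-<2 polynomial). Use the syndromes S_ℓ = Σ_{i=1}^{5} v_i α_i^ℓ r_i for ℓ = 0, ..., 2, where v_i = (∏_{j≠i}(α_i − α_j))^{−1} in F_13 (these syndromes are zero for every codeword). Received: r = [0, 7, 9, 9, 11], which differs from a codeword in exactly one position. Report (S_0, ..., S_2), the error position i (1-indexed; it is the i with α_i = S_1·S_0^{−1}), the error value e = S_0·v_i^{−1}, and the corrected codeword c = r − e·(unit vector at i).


S = (11, 11, 11), error at position 3, error magnitude e = 8, c = [0, 7, 1, 9, 11].

Step 1: column multipliers v_i = (∏_{j≠i}(α_i − α_j))^{−1} mod 13.
  i = 1 (α = 8): (8−11)(8−1)(8−10)(8−9) = (−3)·7·(−2)·(−1) = −42 ≡ 10, so v_1 = 10^{−1} = 4 (mod 13).
  i = 2 (α = 11): (11−8)(11−1)(11−10)(11−9) = 3·10·1·2 = 60 ≡ 8, so v_2 = 8^{−1} = 5 (mod 13).
  i = 3 (α = 1): (1−8)(1−11)(1−10)(1−9) = (−7)·(−10)·(−9)·(−8) = 5040 ≡ 9, so v_3 = 9^{−1} = 3 (mod 13).
  i = 4 (α = 10): (10−8)(10−11)(10−1)(10−9) = 2·(−1)·9·1 = −18 ≡ 8, so v_4 = 8^{−1} = 5 (mod 13).
  i = 5 (α = 9): (9−8)(9−11)(9−1)(9−10) = 1·(−2)·8·(−1) = 16 ≡ 3, so v_5 = 3^{−1} = 9 (mod 13).
  v = [4, 5, 3, 5, 9].
Step 2: syndromes of r = [0, 7, 9, 9, 11] (all sums mod 13).
  S_0 = Σ v_i r_i = 4·0 + 5·7 + 3·9 + 5·9 + 9·11 = 206 ≡ 11.
  S_1 = Σ v_i α_i r_i = 4·8·0 + 5·11·7 + 3·1·9 + 5·10·9 + 9·9·11 = 1753 ≡ 11.
  α_i^2 mod 13 = [12, 4, 1, 9, 3].
  S_2 = Σ v_i α_i^2 r_i = 4·12·0 + 5·4·7 + 3·1·9 + 5·9·9 + 9·3·11 = 869 ≡ 11.
  S = (11, 11, 11) ≠ 0, so r is not a codeword (an error is present).
Step 3: locate the error. For a single error e at position i, S_ℓ = v_i·e·α_i^ℓ, so α_err = S_1/S_0.
  S_0^{−1} = 11^{−1} = 6 (mod 13), so α_err = 11·6 = 66 ≡ 1 = α_3. Error position i = 3.
  Consistency check: S_2/S_1 = 11·6 = 66 ≡ 1 = α_err ✓ (single-error assumption holds).
Step 4: error magnitude e = S_0/v_3 = S_0·∏_{j≠3}(α_3 − α_j) = 11·9 = 99 ≡ 8 (mod 13).
Step 5: correct position 3: c_3 = r_3 − e = 9 − 8 ≡ 1 (mod 13). Hence c = [0, 7, 1, 9, 11].
  Check: interpolating c through the α_i gives m(x) = 3 + 11·x (degree < 2) with m(α_i) = c_i for every i, so c is indeed a codeword.


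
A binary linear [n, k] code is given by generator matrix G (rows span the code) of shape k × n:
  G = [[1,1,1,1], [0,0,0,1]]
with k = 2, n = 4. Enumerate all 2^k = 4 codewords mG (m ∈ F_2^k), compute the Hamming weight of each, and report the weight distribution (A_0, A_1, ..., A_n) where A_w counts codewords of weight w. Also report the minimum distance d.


Weight distribution: A_0 = 1, A_1 = 1, A_3 = 1, A_4 = 1. Minimum distance d = 1.

Enumerate all 2^2 = 4 messages m ∈ F_2^2.
For each, compute codeword c = mG in F_2^4, then tally its weight.
  m = 00 → c = 0000, weight = 0.
  m = 10 → c = 1111, weight = 4.
  m = 01 → c = 0001, weight = 1.
  m = 11 → c = 1110, weight = 3.
Tally weights:
  weight 0: 1 codewords.
  weight 1: 1 codewords.
  weight 3: 1 codewords.
  weight 4: 1 codewords.
Minimum distance d = smallest w > 0 with A_w > 0 = 1.
Sanity: Σ A_w = 4 = 2^2 = 4 ✓.


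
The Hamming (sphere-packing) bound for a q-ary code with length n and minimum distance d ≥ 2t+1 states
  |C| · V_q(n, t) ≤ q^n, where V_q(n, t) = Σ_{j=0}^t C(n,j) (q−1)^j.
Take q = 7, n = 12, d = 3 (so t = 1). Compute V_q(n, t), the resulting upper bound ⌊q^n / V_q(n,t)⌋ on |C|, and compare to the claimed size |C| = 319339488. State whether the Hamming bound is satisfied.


V_q(n, t) = 73, q^n = 13841287201, Hamming bound = 189606673, |C| = 319339488 > bound (violated).

Step 1: Compute V_q(n, t) = Σ_{j=0}^1 C(n, j) (q−1)^j.
  j = 0: C(12,0)·(6)^0 = 1·1 = 1.
  j = 1: C(12,1)·(6)^1 = 12·6 = 72.
  V_q(n, t) = 1 + 72 = 73.
Step 2: q^n = 7^12 = 13841287201.
Step 3: Hamming bound ⌊q^n / V_q(n,t)⌋ = ⌊13841287201/73⌋ = 189606673.
Step 4: Compare |C| = 319339488 to 189606673: violated.
The claimed |C| lies above the Hamming bound, so no 7-ary code of length 12 with d ≥ 3 can have 319339488 codewords.


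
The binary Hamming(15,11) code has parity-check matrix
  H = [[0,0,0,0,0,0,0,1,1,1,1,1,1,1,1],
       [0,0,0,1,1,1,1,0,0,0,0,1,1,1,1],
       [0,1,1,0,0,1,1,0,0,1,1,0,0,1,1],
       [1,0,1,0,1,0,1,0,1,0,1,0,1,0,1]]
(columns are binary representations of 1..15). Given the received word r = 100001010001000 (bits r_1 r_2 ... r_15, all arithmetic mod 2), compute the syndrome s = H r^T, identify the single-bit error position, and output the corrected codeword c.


s = (0, 0, 1, 1)^T, error position = 3, corrected codeword c = 101001010001000

Compute s = H r^T mod 2 one row at a time:
  s_1 = 1 + 0 + 0 + 0 + 1 + 0 + 0 + 0 = 2 ≡ 0 (mod 2).
  s_2 = 0 + 0 + 1 + 0 + 1 + 0 + 0 + 0 = 2 ≡ 0 (mod 2).
  s_3 = 0 + 0 + 1 + 0 + 0 + 0 + 0 + 0 = 1 ≡ 1 (mod 2).
  s_4 = 1 + 0 + 0 + 0 + 0 + 0 + 0 + 0 = 1 ≡ 1 (mod 2).
s = (0, 0, 1, 1)^T — this equals column 3 of H (binary 0011), so error is at position 3.
Correct: flip bit 3 of r = 100001010001000 to get c = 101001010001000.


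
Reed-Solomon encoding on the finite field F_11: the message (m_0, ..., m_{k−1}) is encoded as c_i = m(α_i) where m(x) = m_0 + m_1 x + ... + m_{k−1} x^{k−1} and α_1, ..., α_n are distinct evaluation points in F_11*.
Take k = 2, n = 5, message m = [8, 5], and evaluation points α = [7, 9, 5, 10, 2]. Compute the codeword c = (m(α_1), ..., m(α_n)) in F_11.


c = [10, 9, 0, 3, 7]

Message polynomial: m(x) = 8 + 5·x (mod 11).
For each evaluation point α_i, compute m(α_i) mod 11:
  α_1 = 7: Horner steps 5 → 10, so m(7) = 10.
  α_2 = 9: Horner steps 5 → 9, so m(9) = 9.
  α_3 = 5: Horner steps 5 → 0, so m(5) = 0.
  α_4 = 10: Horner steps 5 → 3, so m(10) = 3.
  α_5 = 2: Horner steps 5 → 7, so m(2) = 7.
Codeword c = [10, 9, 0, 3, 7] ∈ F_11^5.


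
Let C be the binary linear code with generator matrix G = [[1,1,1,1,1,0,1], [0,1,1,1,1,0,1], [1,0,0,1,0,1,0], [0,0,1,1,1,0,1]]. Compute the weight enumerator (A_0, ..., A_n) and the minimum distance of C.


Weight distribution: A_0 = 1, A_1 = 2, A_2 = 2, A_3 = 2, A_4 = 3, A_5 = 4, A_6 = 2. Minimum distance d = 1.

Enumerate all 2^4 = 16 messages m ∈ F_2^4.
For each, compute codeword c = mG in F_2^7, then tally its weight.
  m = 0000 → c = 0000000, weight = 0.
  m = 1000 → c = 1111101, weight = 6.
  m = 0100 → c = 0111101, weight = 5.
  m = 1100 → c = 1000000, weight = 1.
  m = 0010 → c = 1001010, weight = 3.
  m = 1010 → c = 0110111, weight = 5.
  m = 0110 → c = 1110111, weight = 6.
  m = 1110 → c = 0001010, weight = 2.
  m = 0001 → c = 0011101, weight = 4.
  m = 1001 → c = 1100000, weight = 2.
  m = 0101 → c = 0100000, weight = 1.
  m = 1101 → c = 1011101, weight = 5.
  m = 0011 → c = 1010111, weight = 5.
  m = 1011 → c = 0101010, weight = 3.
  m = 0111 → c = 1101010, weight = 4.
  m = 1111 → c = 0010111, weight = 4.
Tally weights:
  weight 0: 1 codewords.
  weight 1: 2 codewords.
  weight 2: 2 codewords.
  weight 3: 2 codewords.
  weight 4: 3 codewords.
  weight 5: 4 codewords.
  weight 6: 2 codewords.
Minimum distance d = smallest w > 0 with A_w > 0 = 1.
Sanity: Σ A_w = 16 = 2^4 = 16 ✓.


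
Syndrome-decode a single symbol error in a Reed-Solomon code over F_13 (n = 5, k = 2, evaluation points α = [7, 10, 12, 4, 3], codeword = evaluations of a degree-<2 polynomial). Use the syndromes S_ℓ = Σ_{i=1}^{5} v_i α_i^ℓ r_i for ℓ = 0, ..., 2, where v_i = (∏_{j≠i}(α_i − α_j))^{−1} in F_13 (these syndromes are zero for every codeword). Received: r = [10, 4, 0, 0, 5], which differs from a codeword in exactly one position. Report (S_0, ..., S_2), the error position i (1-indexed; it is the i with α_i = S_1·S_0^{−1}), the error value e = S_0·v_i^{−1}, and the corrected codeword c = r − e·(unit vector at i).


S = (3, 12, 9), error at position 4, error magnitude e = 10, c = [10, 4, 0, 3, 5].

Step 1: column multipliers v_i = (∏_{j≠i}(α_i − α_j))^{−1} mod 13.
  i = 1 (α = 7): (7−10)(7−12)(7−4)(7−3) = (−3)·(−5)·3·4 = 180 ≡ 11, so v_1 = 11^{−1} = 6 (mod 13).
  i = 2 (α = 10): (10−7)(10−12)(10−4)(10−3) = 3·(−2)·6·7 = −252 ≡ 8, so v_2 = 8^{−1} = 5 (mod 13).
  i = 3 (α = 12): (12−7)(12−10)(12−4)(12−3) = 5·2·8·9 = 720 ≡ 5, so v_3 = 5^{−1} = 8 (mod 13).
  i = 4 (α = 4): (4−7)(4−10)(4−12)(4−3) = (−3)·(−6)·(−8)·1 = −144 ≡ 12, so v_4 = 12^{−1} = 12 (mod 13).
  i = 5 (α = 3): (3−7)(3−10)(3−12)(3−4) = (−4)·(−7)·(−9)·(−1) = 252 ≡ 5, so v_5 = 5^{−1} = 8 (mod 13).
  v = [6, 5, 8, 12, 8].
Step 2: syndromes of r = [10, 4, 0, 0, 5] (all sums mod 13).
  S_0 = Σ v_i r_i = 6·10 + 5·4 + 8·0 + 12·0 + 8·5 = 120 ≡ 3.
  S_1 = Σ v_i α_i r_i = 6·7·10 + 5·10·4 + 8·12·0 + 12·4·0 + 8·3·5 = 740 ≡ 12.
  α_i^2 mod 13 = [10, 9, 1, 3, 9].
  S_2 = Σ v_i α_i^2 r_i = 6·10·10 + 5·9·4 + 8·1·0 + 12·3·0 + 8·9·5 = 1140 ≡ 9.
  S = (3, 12, 9) ≠ 0, so r is not a codeword (an error is present).
Step 3: locate the error. For a single error e at position i, S_ℓ = v_i·e·α_i^ℓ, so α_err = S_1/S_0.
  S_0^{−1} = 3^{−1} = 9 (mod 13), so α_err = 12·9 = 108 ≡ 4 = α_4. Error position i = 4.
  Consistency check: S_2/S_1 = 9·12 = 108 ≡ 4 = α_err ✓ (single-error assumption holds).
Step 4: error magnitude e = S_0/v_4 = S_0·∏_{j≠4}(α_4 − α_j) = 3·12 = 36 ≡ 10 (mod 13).
Step 5: correct position 4: c_4 = r_4 − e = 0 − 10 ≡ 3 (mod 13). Hence c = [10, 4, 0, 3, 5].
  Check: interpolating c through the α_i gives m(x) = 11 + 11·x (degree < 2) with m(α_i) = c_i for every i, so c is indeed a codeword.


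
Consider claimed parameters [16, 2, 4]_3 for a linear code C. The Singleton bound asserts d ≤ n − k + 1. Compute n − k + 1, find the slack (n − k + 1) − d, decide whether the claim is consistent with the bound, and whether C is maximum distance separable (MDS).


Singleton RHS = n − k + 1 = 15, slack = 11, bound satisfied, not MDS.

Singleton bound: d ≤ n − k + 1.
Here n = 16, k = 2, so n − k + 1 = 15.
Given d = 4, check d ≤ 15: YES.
Slack = (n − k + 1) − d = 11.
The code is NOT MDS (slack = 11 > 0).
Description: the claimed parameters are [16, 2, 4]_3; such a code would be non-MDS.


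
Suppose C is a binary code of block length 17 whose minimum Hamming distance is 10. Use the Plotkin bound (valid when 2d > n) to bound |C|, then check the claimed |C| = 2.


Plotkin bound M ≤ 6; given |C| = 2 ≤ bound (satisfied).

Check applicability: 2d = 20, n = 17.
2d − n = 3 > 0, so Plotkin applies.
Compute d/(2d−n) = 10/3 ≈ 3.3333.
⌊d/(2d−n)⌋ = 3.
Plotkin bound: M ≤ 2·3 = 6.
Given |C| = 2, check: satisfied.
This |C| is below the Plotkin bound.


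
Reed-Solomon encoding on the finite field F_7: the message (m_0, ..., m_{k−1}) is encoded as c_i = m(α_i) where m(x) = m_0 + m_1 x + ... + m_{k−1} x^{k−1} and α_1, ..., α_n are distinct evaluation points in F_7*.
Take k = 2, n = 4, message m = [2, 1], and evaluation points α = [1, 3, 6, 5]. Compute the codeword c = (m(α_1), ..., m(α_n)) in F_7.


c = [3, 5, 1, 0]

Message polynomial: m(x) = 2 + 1·x (mod 7).
For each evaluation point α_i, compute m(α_i) mod 7:
  α_1 = 1: Horner steps 1 → 3, so m(1) = 3.
  α_2 = 3: Horner steps 1 → 5, so m(3) = 5.
  α_3 = 6: Horner steps 1 → 1, so m(6) = 1.
  α_4 = 5: Horner steps 1 → 0, so m(5) = 0.
Codeword c = [3, 5, 1, 0] ∈ F_7^4.


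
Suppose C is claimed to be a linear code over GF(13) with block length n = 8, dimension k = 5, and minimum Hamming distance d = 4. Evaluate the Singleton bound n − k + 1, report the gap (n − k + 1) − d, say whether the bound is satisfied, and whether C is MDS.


Singleton RHS = n − k + 1 = 4, slack = 0, bound satisfied, MDS.

Singleton bound: d ≤ n − k + 1.
Here n = 8, k = 5, so n − k + 1 = 4.
Given d = 4, check d ≤ 4: YES.
Slack = (n − k + 1) − d = 0.
The code is MDS (slack = 0).
Description: the claimed parameters are [8, 5, 4]_13; such a code would be MDS (meets Singleton bound).


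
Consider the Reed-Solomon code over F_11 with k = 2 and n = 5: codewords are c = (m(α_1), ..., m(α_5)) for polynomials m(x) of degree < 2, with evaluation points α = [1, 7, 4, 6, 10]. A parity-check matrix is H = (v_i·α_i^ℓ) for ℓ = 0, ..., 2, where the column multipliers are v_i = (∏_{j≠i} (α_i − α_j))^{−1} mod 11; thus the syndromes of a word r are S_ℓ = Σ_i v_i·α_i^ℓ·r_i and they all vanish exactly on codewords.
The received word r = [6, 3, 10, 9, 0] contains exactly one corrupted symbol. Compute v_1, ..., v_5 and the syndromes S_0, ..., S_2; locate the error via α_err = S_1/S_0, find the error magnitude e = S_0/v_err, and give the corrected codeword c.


S = (7, 4, 7), error at position 5, error magnitude e = 4, c = [6, 3, 10, 9, 7].

Step 1: column multipliers v_i = (∏_{j≠i}(α_i − α_j))^{−1} mod 11.
  i = 1 (α = 1): (1−7)(1−4)(1−6)(1−10) = (−6)·(−3)·(−5)·(−9) = 810 ≡ 7, so v_1 = 7^{−1} = 8 (mod 11).
  i = 2 (α = 7): (7−1)(7−4)(7−6)(7−10) = 6·3·1·(−3) = −54 ≡ 1, so v_2 = 1^{−1} = 1 (mod 11).
  i = 3 (α = 4): (4−1)(4−7)(4−6)(4−10) = 3·(−3)·(−2)·(−6) = −108 ≡ 2, so v_3 = 2^{−1} = 6 (mod 11).
  i = 4 (α = 6): (6−1)(6−7)(6−4)(6−10) = 5·(−1)·2·(−4) = 40 ≡ 7, so v_4 = 7^{−1} = 8 (mod 11).
  i = 5 (α = 10): (10−1)(10−7)(10−4)(10−6) = 9·3·6·4 = 648 ≡ 10, so v_5 = 10^{−1} = 10 (mod 11).
  v = [8, 1, 6, 8, 10].
Step 2: syndromes of r = [6, 3, 10, 9, 0] (all sums mod 11).
  S_0 = Σ v_i r_i = 8·6 + 1·3 + 6·10 + 8·9 + 10·0 = 183 ≡ 7.
  S_1 = Σ v_i α_i r_i = 8·1·6 + 1·7·3 + 6·4·10 + 8·6·9 + 10·10·0 = 741 ≡ 4.
  α_i^2 mod 11 = [1, 5, 5, 3, 1].
  S_2 = Σ v_i α_i^2 r_i = 8·1·6 + 1·5·3 + 6·5·10 + 8·3·9 + 10·1·0 = 579 ≡ 7.
  S = (7, 4, 7) ≠ 0, so r is not a codeword (an error is present).
Step 3: locate the error. For a single error e at position i, S_ℓ = v_i·e·α_i^ℓ, so α_err = S_1/S_0.
  S_0^{−1} = 7^{−1} = 8 (mod 11), so α_err = 4·8 = 32 ≡ 10 = α_5. Error position i = 5.
  Consistency check: S_2/S_1 = 7·3 = 21 ≡ 10 = α_err ✓ (single-error assumption holds).
Step 4: error magnitude e = S_0/v_5 = S_0·∏_{j≠5}(α_5 − α_j) = 7·10 = 70 ≡ 4 (mod 11).
Step 5: correct position 5: c_5 = r_5 − e = 0 − 4 ≡ 7 (mod 11). Hence c = [6, 3, 10, 9, 7].
  Check: interpolating c through the α_i gives m(x) = 1 + 5·x (degree < 2) with m(α_i) = c_i for every i, so c is indeed a codeword.


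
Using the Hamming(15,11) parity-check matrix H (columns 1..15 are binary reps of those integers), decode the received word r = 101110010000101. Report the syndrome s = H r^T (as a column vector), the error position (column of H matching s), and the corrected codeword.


s = (1, 0, 0, 1)^T, error position = 9, corrected codeword c = 101110011000101

Compute s = H r^T mod 2 one row at a time:
  s_1 = 1 + 0 + 0 + 0 + 0 + 1 + 0 + 1 = 3 ≡ 1 (mod 2).
  s_2 = 1 + 1 + 0 + 0 + 0 + 1 + 0 + 1 = 4 ≡ 0 (mod 2).
  s_3 = 0 + 1 + 0 + 0 + 0 + 0 + 0 + 1 = 2 ≡ 0 (mod 2).
  s_4 = 1 + 1 + 1 + 0 + 0 + 0 + 1 + 1 = 5 ≡ 1 (mod 2).
s = (1, 0, 0, 1)^T — this equals column 9 of H (binary 1001), so error is at position 9.
Correct: flip bit 9 of r = 101110010000101 to get c = 101110011000101.


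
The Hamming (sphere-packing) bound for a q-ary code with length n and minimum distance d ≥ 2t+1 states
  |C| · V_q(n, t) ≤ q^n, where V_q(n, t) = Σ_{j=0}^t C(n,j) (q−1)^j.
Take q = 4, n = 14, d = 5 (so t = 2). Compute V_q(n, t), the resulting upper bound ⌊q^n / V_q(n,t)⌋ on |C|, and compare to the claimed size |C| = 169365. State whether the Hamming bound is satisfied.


V_q(n, t) = 862, q^n = 268435456, Hamming bound = 311410, |C| = 169365 ≤ bound (satisfied).

Step 1: Compute V_q(n, t) = Σ_{j=0}^2 C(n, j) (q−1)^j.
  j = 0: C(14,0)·(3)^0 = 1·1 = 1.
  j = 1: C(14,1)·(3)^1 = 14·3 = 42.
  j = 2: C(14,2)·(3)^2 = 91·9 = 819.
  V_q(n, t) = 1 + 42 + 819 = 862.
Step 2: q^n = 4^14 = 268435456.
Step 3: Hamming bound ⌊q^n / V_q(n,t)⌋ = ⌊268435456/862⌋ = 311410.
Step 4: Compare |C| = 169365 to 311410: satisfied.
The claimed |C| lies below the Hamming bound.


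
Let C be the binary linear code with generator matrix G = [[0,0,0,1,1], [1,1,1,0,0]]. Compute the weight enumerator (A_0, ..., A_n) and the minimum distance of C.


Weight distribution: A_0 = 1, A_2 = 1, A_3 = 1, A_5 = 1. Minimum distance d = 2.

Enumerate all 2^2 = 4 messages m ∈ F_2^2.
For each, compute codeword c = mG in F_2^5, then tally its weight.
  m = 00 → c = 00000, weight = 0.
  m = 10 → c = 00011, weight = 2.
  m = 01 → c = 11100, weight = 3.
  m = 11 → c = 11111, weight = 5.
Tally weights:
  weight 0: 1 codewords.
  weight 2: 1 codewords.
  weight 3: 1 codewords.
  weight 5: 1 codewords.
Minimum distance d = smallest w > 0 with A_w > 0 = 2.
Sanity: Σ A_w = 4 = 2^2 = 4 ✓.


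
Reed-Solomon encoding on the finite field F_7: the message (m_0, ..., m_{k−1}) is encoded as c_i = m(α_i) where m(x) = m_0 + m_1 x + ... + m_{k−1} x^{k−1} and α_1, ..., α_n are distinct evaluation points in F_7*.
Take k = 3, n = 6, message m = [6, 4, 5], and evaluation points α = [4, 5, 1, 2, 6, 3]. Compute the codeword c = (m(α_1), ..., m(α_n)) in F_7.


c = [4, 4, 1, 6, 0, 0]

Message polynomial: m(x) = 6 + 4·x + 5·x^2 (mod 7).
For each evaluation point α_i, compute m(α_i) mod 7:
  α_1 = 4: Horner steps 5 → 3 → 4, so m(4) = 4.
  α_2 = 5: Horner steps 5 → 1 → 4, so m(5) = 4.
  α_3 = 1: Horner steps 5 → 2 → 1, so m(1) = 1.
  α_4 = 2: Horner steps 5 → 0 → 6, so m(2) = 6.
  α_5 = 6: Horner steps 5 → 6 → 0, so m(6) = 0.
  α_6 = 3: Horner steps 5 → 5 → 0, so m(3) = 0.
Codeword c = [4, 4, 1, 6, 0, 0] ∈ F_7^6.


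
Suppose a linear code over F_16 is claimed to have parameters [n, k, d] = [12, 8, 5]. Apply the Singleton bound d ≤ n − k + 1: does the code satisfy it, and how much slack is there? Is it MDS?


Singleton RHS = n − k + 1 = 5, slack = 0, bound satisfied, MDS.

Singleton bound: d ≤ n − k + 1.
Here n = 12, k = 8, so n − k + 1 = 5.
Given d = 5, check d ≤ 5: YES.
Slack = (n − k + 1) − d = 0.
The code is MDS (slack = 0).
Description: the claimed parameters are [12, 8, 5]_16; such a code would be MDS (meets Singleton bound).


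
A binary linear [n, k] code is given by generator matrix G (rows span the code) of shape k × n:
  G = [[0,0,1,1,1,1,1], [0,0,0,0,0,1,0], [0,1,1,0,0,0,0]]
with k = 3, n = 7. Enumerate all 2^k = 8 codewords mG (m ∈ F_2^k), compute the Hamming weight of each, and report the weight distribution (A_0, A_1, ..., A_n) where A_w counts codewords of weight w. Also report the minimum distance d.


Weight distribution: A_0 = 1, A_1 = 1, A_2 = 1, A_3 = 1, A_4 = 2, A_5 = 2. Minimum distance d = 1.

Enumerate all 2^3 = 8 messages m ∈ F_2^3.
For each, compute codeword c = mG in F_2^7, then tally its weight.
  m = 000 → c = 0000000, weight = 0.
  m = 100 → c = 0011111, weight = 5.
  m = 010 → c = 0000010, weight = 1.
  m = 110 → c = 0011101, weight = 4.
  m = 001 → c = 0110000, weight = 2.
  m = 101 → c = 0101111, weight = 5.
  m = 011 → c = 0110010, weight = 3.
  m = 111 → c = 0101101, weight = 4.
Tally weights:
  weight 0: 1 codewords.
  weight 1: 1 codewords.
  weight 2: 1 codewords.
  weight 3: 1 codewords.
  weight 4: 2 codewords.
  weight 5: 2 codewords.
Minimum distance d = smallest w > 0 with A_w > 0 = 1.
Sanity: Σ A_w = 8 = 2^3 = 8 ✓.


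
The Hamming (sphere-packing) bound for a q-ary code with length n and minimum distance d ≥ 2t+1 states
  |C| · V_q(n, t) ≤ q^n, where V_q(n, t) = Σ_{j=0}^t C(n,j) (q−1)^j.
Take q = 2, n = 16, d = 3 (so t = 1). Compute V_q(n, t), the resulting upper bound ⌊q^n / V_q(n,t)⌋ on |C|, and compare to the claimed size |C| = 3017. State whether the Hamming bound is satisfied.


V_q(n, t) = 17, q^n = 65536, Hamming bound = 3855, |C| = 3017 ≤ bound (satisfied).

Step 1: Compute V_q(n, t) = Σ_{j=0}^1 C(n, j) (q−1)^j.
  j = 0: C(16,0)·(1)^0 = 1·1 = 1.
  j = 1: C(16,1)·(1)^1 = 16·1 = 16.
  V_q(n, t) = 1 + 16 = 17.
Step 2: q^n = 2^16 = 65536.
Step 3: Hamming bound ⌊q^n / V_q(n,t)⌋ = ⌊65536/17⌋ = 3855.
Step 4: Compare |C| = 3017 to 3855: satisfied.
The claimed |C| lies below the Hamming bound.


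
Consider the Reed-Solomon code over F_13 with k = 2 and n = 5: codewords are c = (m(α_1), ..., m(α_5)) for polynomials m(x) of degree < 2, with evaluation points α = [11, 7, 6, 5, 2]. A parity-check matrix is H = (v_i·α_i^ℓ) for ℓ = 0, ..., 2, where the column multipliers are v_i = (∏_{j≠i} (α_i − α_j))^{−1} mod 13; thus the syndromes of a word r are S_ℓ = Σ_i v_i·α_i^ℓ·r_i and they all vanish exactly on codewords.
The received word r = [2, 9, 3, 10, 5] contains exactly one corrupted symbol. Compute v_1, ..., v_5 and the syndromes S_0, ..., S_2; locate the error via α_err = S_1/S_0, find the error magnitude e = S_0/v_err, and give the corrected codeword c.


S = (8, 10, 6), error at position 1, error magnitude e = 8, c = [7, 9, 3, 10, 5].

Step 1: column multipliers v_i = (∏_{j≠i}(α_i − α_j))^{−1} mod 13.
  i = 1 (α = 11): (11−7)(11−6)(11−5)(11−2) = 4·5·6·9 = 1080 ≡ 1, so v_1 = 1^{−1} = 1 (mod 13).
  i = 2 (α = 7): (7−11)(7−6)(7−5)(7−2) = (−4)·1·2·5 = −40 ≡ 12, so v_2 = 12^{−1} = 12 (mod 13).
  i = 3 (α = 6): (6−11)(6−7)(6−5)(6−2) = (−5)·(−1)·1·4 = 20 ≡ 7, so v_3 = 7^{−1} = 2 (mod 13).
  i = 4 (α = 5): (5−11)(5−7)(5−6)(5−2) = (−6)·(−2)·(−1)·3 = −36 ≡ 3, so v_4 = 3^{−1} = 9 (mod 13).
  i = 5 (α = 2): (2−11)(2−7)(2−6)(2−5) = (−9)·(−5)·(−4)·(−3) = 540 ≡ 7, so v_5 = 7^{−1} = 2 (mod 13).
  v = [1, 12, 2, 9, 2].
Step 2: syndromes of r = [2, 9, 3, 10, 5] (all sums mod 13).
  S_0 = Σ v_i r_i = 1·2 + 12·9 + 2·3 + 9·10 + 2·5 = 216 ≡ 8.
  S_1 = Σ v_i α_i r_i = 1·11·2 + 12·7·9 + 2·6·3 + 9·5·10 + 2·2·5 = 1284 ≡ 10.
  α_i^2 mod 13 = [4, 10, 10, 12, 4].
  S_2 = Σ v_i α_i^2 r_i = 1·4·2 + 12·10·9 + 2·10·3 + 9·12·10 + 2·4·5 = 2268 ≡ 6.
  S = (8, 10, 6) ≠ 0, so r is not a codeword (an error is present).
Step 3: locate the error. For a single error e at position i, S_ℓ = v_i·e·α_i^ℓ, so α_err = S_1/S_0.
  S_0^{−1} = 8^{−1} = 5 (mod 13), so α_err = 10·5 = 50 ≡ 11 = α_1. Error position i = 1.
  Consistency check: S_2/S_1 = 6·4 = 24 ≡ 11 = α_err ✓ (single-error assumption holds).
Step 4: error magnitude e = S_0/v_1 = S_0·∏_{j≠1}(α_1 − α_j) = 8·1 = 8 ≡ 8 (mod 13).
Step 5: correct position 1: c_1 = r_1 − e = 2 − 8 ≡ 7 (mod 13). Hence c = [7, 9, 3, 10, 5].
  Check: interpolating c through the α_i gives m(x) = 6 + 6·x (degree < 2) with m(α_i) = c_i for every i, so c is indeed a codeword.


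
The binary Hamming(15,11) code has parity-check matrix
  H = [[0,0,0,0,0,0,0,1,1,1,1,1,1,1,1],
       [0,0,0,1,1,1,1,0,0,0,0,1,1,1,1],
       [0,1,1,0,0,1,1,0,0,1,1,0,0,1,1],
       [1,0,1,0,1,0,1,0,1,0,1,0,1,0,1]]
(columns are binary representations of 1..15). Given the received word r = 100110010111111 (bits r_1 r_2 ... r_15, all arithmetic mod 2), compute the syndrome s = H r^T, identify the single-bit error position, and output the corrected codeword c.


s = (1, 0, 0, 1)^T, error position = 9, corrected codeword c = 100110011111111

Compute s = H r^T mod 2 one row at a time:
  s_1 = 1 + 0 + 1 + 1 + 1 + 1 + 1 + 1 = 7 ≡ 1 (mod 2).
  s_2 = 1 + 1 + 0 + 0 + 1 + 1 + 1 + 1 = 6 ≡ 0 (mod 2).
  s_3 = 0 + 0 + 0 + 0 + 1 + 1 + 1 + 1 = 4 ≡ 0 (mod 2).
  s_4 = 1 + 0 + 1 + 0 + 0 + 1 + 1 + 1 = 5 ≡ 1 (mod 2).
s = (1, 0, 0, 1)^T — this equals column 9 of H (binary 1001), so error is at position 9.
Correct: flip bit 9 of r = 100110010111111 to get c = 100110011111111.


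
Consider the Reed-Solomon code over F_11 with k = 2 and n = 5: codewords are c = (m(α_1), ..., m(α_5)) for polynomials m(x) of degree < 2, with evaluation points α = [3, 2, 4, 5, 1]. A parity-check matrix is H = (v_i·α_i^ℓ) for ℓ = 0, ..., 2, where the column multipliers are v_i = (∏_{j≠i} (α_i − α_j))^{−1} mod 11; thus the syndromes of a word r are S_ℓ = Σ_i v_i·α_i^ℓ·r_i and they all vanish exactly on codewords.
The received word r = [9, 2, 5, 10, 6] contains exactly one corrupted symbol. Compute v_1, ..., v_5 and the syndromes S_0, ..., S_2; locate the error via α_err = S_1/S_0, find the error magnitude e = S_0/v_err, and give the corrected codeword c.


S = (10, 6, 8), error at position 4, error magnitude e = 9, c = [9, 2, 5, 1, 6].

Step 1: column multipliers v_i = (∏_{j≠i}(α_i − α_j))^{−1} mod 11.
  i = 1 (α = 3): (3−2)(3−4)(3−5)(3−1) = 1·(−1)·(−2)·2 = 4 ≡ 4, so v_1 = 4^{−1} = 3 (mod 11).
  i = 2 (α = 2): (2−3)(2−4)(2−5)(2−1) = (−1)·(−2)·(−3)·1 = −6 ≡ 5, so v_2 = 5^{−1} = 9 (mod 11).
  i = 3 (α = 4): (4−3)(4−2)(4−5)(4−1) = 1·2·(−1)·3 = −6 ≡ 5, so v_3 = 5^{−1} = 9 (mod 11).
  i = 4 (α = 5): (5−3)(5−2)(5−4)(5−1) = 2·3·1·4 = 24 ≡ 2, so v_4 = 2^{−1} = 6 (mod 11).
  i = 5 (α = 1): (1−3)(1−2)(1−4)(1−5) = (−2)·(−1)·(−3)·(−4) = 24 ≡ 2, so v_5 = 2^{−1} = 6 (mod 11).
  v = [3, 9, 9, 6, 6].
Step 2: syndromes of r = [9, 2, 5, 10, 6] (all sums mod 11).
  S_0 = Σ v_i r_i = 3·9 + 9·2 + 9·5 + 6·10 + 6·6 = 186 ≡ 10.
  S_1 = Σ v_i α_i r_i = 3·3·9 + 9·2·2 + 9·4·5 + 6·5·10 + 6·1·6 = 633 ≡ 6.
  α_i^2 mod 11 = [9, 4, 5, 3, 1].
  S_2 = Σ v_i α_i^2 r_i = 3·9·9 + 9·4·2 + 9·5·5 + 6·3·10 + 6·1·6 = 756 ≡ 8.
  S = (10, 6, 8) ≠ 0, so r is not a codeword (an error is present).
Step 3: locate the error. For a single error e at position i, S_ℓ = v_i·e·α_i^ℓ, so α_err = S_1/S_0.
  S_0^{−1} = 10^{−1} = 10 (mod 11), so α_err = 6·10 = 60 ≡ 5 = α_4. Error position i = 4.
  Consistency check: S_2/S_1 = 8·2 = 16 ≡ 5 = α_err ✓ (single-error assumption holds).
Step 4: error magnitude e = S_0/v_4 = S_0·∏_{j≠4}(α_4 − α_j) = 10·2 = 20 ≡ 9 (mod 11).
Step 5: correct position 4: c_4 = r_4 − e = 10 − 9 ≡ 1 (mod 11). Hence c = [9, 2, 5, 1, 6].
  Check: interpolating c through the α_i gives m(x) = 10 + 7·x (degree < 2) with m(α_i) = c_i for every i, so c is indeed a codeword.


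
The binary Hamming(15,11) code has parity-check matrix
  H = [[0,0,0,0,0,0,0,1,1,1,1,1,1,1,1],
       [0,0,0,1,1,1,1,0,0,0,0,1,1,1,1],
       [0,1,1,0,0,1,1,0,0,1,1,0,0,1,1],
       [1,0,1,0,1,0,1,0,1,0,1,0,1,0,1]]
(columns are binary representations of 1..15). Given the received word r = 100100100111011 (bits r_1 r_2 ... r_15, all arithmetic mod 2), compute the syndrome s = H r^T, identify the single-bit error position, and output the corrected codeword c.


s = (1, 1, 1, 0)^T, error position = 14, corrected codeword c = 100100100111001

Compute s = H r^T mod 2 one row at a time:
  s_1 = 0 + 0 + 1 + 1 + 1 + 0 + 1 + 1 = 5 ≡ 1 (mod 2).
  s_2 = 1 + 0 + 0 + 1 + 1 + 0 + 1 + 1 = 5 ≡ 1 (mod 2).
  s_3 = 0 + 0 + 0 + 1 + 1 + 1 + 1 + 1 = 5 ≡ 1 (mod 2).
  s_4 = 1 + 0 + 0 + 1 + 0 + 1 + 0 + 1 = 4 ≡ 0 (mod 2).
s = (1, 1, 1, 0)^T — this equals column 14 of H (binary 1110), so error is at position 14.
Correct: flip bit 14 of r = 100100100111011 to get c = 100100100111001.


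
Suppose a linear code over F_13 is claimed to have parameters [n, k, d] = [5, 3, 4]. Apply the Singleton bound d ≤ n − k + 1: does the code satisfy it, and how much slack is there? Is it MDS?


Singleton RHS = n − k + 1 = 3, slack = -1, bound violated (no such code; not MDS).

Singleton bound: d ≤ n − k + 1.
Here n = 5, k = 3, so n − k + 1 = 3.
Given d = 4, check d ≤ 3: NO.
Slack = (n − k + 1) − d = -1.
The slack is negative: d = 4 exceeds n − k + 1 = 3 by 1, so the Singleton bound is violated and no linear [5, 3, 4]_13 code can exist. In particular it is not MDS (MDS requires d = n − k + 1 exactly).
Description: the claimed parameters are [5, 3, 4]_13; such a code would be impossible (violates the Singleton bound).


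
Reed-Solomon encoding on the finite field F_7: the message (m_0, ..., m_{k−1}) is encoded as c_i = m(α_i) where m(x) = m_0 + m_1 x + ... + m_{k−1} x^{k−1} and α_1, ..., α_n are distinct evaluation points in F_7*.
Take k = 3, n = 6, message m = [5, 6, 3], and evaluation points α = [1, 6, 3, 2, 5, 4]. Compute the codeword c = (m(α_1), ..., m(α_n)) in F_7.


c = [0, 2, 1, 1, 5, 0]

Message polynomial: m(x) = 5 + 6·x + 3·x^2 (mod 7).
For each evaluation point α_i, compute m(α_i) mod 7:
  α_1 = 1: Horner steps 3 → 2 → 0, so m(1) = 0.
  α_2 = 6: Horner steps 3 → 3 → 2, so m(6) = 2.
  α_3 = 3: Horner steps 3 → 1 → 1, so m(3) = 1.
  α_4 = 2: Horner steps 3 → 5 → 1, so m(2) = 1.
  α_5 = 5: Horner steps 3 → 0 → 5, so m(5) = 5.
  α_6 = 4: Horner steps 3 → 4 → 0, so m(4) = 0.
Codeword c = [0, 2, 1, 1, 5, 0] ∈ F_7^6.


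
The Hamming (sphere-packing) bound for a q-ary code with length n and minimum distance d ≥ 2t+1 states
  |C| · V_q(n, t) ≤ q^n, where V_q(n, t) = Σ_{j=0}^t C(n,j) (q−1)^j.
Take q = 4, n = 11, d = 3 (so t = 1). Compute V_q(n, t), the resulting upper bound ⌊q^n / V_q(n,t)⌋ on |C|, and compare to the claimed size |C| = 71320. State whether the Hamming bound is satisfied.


V_q(n, t) = 34, q^n = 4194304, Hamming bound = 123361, |C| = 71320 ≤ bound (satisfied).

Step 1: Compute V_q(n, t) = Σ_{j=0}^1 C(n, j) (q−1)^j.
  j = 0: C(11,0)·(3)^0 = 1·1 = 1.
  j = 1: C(11,1)·(3)^1 = 11·3 = 33.
  V_q(n, t) = 1 + 33 = 34.
Step 2: q^n = 4^11 = 4194304.
Step 3: Hamming bound ⌊q^n / V_q(n,t)⌋ = ⌊4194304/34⌋ = 123361.
Step 4: Compare |C| = 71320 to 123361: satisfied.
The claimed |C| lies below the Hamming bound.


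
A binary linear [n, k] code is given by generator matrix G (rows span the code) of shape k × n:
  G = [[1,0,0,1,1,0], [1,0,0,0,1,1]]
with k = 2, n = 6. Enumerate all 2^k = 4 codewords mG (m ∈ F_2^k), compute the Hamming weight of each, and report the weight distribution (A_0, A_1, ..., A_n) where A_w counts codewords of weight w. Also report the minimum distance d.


Weight distribution: A_0 = 1, A_2 = 1, A_3 = 2. Minimum distance d = 2.

Enumerate all 2^2 = 4 messages m ∈ F_2^2.
For each, compute codeword c = mG in F_2^6, then tally its weight.
  m = 00 → c = 000000, weight = 0.
  m = 10 → c = 100110, weight = 3.
  m = 01 → c = 100011, weight = 3.
  m = 11 → c = 000101, weight = 2.
Tally weights:
  weight 0: 1 codewords.
  weight 2: 1 codewords.
  weight 3: 2 codewords.
Minimum distance d = smallest w > 0 with A_w > 0 = 2.
Sanity: Σ A_w = 4 = 2^2 = 4 ✓.


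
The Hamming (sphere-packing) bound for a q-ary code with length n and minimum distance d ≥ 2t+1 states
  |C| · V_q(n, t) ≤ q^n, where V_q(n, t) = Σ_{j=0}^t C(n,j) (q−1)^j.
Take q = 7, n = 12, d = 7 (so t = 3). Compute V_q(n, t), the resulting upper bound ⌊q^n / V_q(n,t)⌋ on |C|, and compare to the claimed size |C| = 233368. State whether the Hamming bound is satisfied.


V_q(n, t) = 49969, q^n = 13841287201, Hamming bound = 276997, |C| = 233368 ≤ bound (satisfied).

Step 1: Compute V_q(n, t) = Σ_{j=0}^3 C(n, j) (q−1)^j.
  j = 0: C(12,0)·(6)^0 = 1·1 = 1.
  j = 1: C(12,1)·(6)^1 = 12·6 = 72.
  j = 2: C(12,2)·(6)^2 = 66·36 = 2376.
  j = 3: C(12,3)·(6)^3 = 220·216 = 47520.
  V_q(n, t) = 1 + 72 + 2376 + 47520 = 49969.
Step 2: q^n = 7^12 = 13841287201.
Step 3: Hamming bound ⌊q^n / V_q(n,t)⌋ = ⌊13841287201/49969⌋ = 276997.
Step 4: Compare |C| = 233368 to 276997: satisfied.
The claimed |C| lies below the Hamming bound.


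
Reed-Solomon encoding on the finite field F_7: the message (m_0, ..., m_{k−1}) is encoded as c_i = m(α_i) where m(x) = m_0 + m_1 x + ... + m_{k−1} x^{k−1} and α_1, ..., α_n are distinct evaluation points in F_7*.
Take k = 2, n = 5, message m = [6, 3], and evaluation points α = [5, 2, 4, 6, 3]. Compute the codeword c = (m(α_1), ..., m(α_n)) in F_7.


c = [0, 5, 4, 3, 1]

Message polynomial: m(x) = 6 + 3·x (mod 7).
For each evaluation point α_i, compute m(α_i) mod 7:
  α_1 = 5: Horner steps 3 → 0, so m(5) = 0.
  α_2 = 2: Horner steps 3 → 5, so m(2) = 5.
  α_3 = 4: Horner steps 3 → 4, so m(4) = 4.
  α_4 = 6: Horner steps 3 → 3, so m(6) = 3.
  α_5 = 3: Horner steps 3 → 1, so m(3) = 1.
Codeword c = [0, 5, 4, 3, 1] ∈ F_7^5.


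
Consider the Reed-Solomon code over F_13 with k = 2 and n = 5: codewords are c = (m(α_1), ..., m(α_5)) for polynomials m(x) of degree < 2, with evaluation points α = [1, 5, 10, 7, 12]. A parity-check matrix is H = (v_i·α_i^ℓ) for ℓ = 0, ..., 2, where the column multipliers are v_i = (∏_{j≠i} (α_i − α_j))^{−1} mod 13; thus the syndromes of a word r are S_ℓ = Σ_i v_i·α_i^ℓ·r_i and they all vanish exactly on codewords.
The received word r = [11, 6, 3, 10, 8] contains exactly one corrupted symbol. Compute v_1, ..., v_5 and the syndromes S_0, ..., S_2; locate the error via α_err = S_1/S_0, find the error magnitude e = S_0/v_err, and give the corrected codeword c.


S = (9, 4, 9), error at position 5, error magnitude e = 1, c = [11, 6, 3, 10, 7].

Step 1: column multipliers v_i = (∏_{j≠i}(α_i − α_j))^{−1} mod 13.
  i = 1 (α = 1): (1−5)(1−10)(1−7)(1−12) = (−4)·(−9)·(−6)·(−11) = 2376 ≡ 10, so v_1 = 10^{−1} = 4 (mod 13).
  i = 2 (α = 5): (5−1)(5−10)(5−7)(5−12) = 4·(−5)·(−2)·(−7) = −280 ≡ 6, so v_2 = 6^{−1} = 11 (mod 13).
  i = 3 (α = 10): (10−1)(10−5)(10−7)(10−12) = 9·5·3·(−2) = −270 ≡ 3, so v_3 = 3^{−1} = 9 (mod 13).
  i = 4 (α = 7): (7−1)(7−5)(7−10)(7−12) = 6·2·(−3)·(−5) = 180 ≡ 11, so v_4 = 11^{−1} = 6 (mod 13).
  i = 5 (α = 12): (12−1)(12−5)(12−10)(12−7) = 11·7·2·5 = 770 ≡ 3, so v_5 = 3^{−1} = 9 (mod 13).
  v = [4, 11, 9, 6, 9].
Step 2: syndromes of r = [11, 6, 3, 10, 8] (all sums mod 13).
  S_0 = Σ v_i r_i = 4·11 + 11·6 + 9·3 + 6·10 + 9·8 = 269 ≡ 9.
  S_1 = Σ v_i α_i r_i = 4·1·11 + 11·5·6 + 9·10·3 + 6·7·10 + 9·12·8 = 1928 ≡ 4.
  α_i^2 mod 13 = [1, 12, 9, 10, 1].
  S_2 = Σ v_i α_i^2 r_i = 4·1·11 + 11·12·6 + 9·9·3 + 6·10·10 + 9·1·8 = 1751 ≡ 9.
  S = (9, 4, 9) ≠ 0, so r is not a codeword (an error is present).
Step 3: locate the error. For a single error e at position i, S_ℓ = v_i·e·α_i^ℓ, so α_err = S_1/S_0.
  S_0^{−1} = 9^{−1} = 3 (mod 13), so α_err = 4·3 = 12 ≡ 12 = α_5. Error position i = 5.
  Consistency check: S_2/S_1 = 9·10 = 90 ≡ 12 = α_err ✓ (single-error assumption holds).
Step 4: error magnitude e = S_0/v_5 = S_0·∏_{j≠5}(α_5 − α_j) = 9·3 = 27 ≡ 1 (mod 13).
Step 5: correct position 5: c_5 = r_5 − e = 8 − 1 ≡ 7 (mod 13). Hence c = [11, 6, 3, 10, 7].
  Check: interpolating c through the α_i gives m(x) = 9 + 2·x (degree < 2) with m(α_i) = c_i for every i, so c is indeed a codeword.


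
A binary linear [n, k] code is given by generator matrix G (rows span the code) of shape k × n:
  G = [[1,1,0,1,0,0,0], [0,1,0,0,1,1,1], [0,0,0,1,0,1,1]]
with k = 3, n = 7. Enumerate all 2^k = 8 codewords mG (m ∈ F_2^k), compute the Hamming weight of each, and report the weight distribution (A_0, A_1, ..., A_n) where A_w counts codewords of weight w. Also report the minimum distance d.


Weight distribution: A_0 = 1, A_2 = 1, A_3 = 3, A_4 = 2, A_5 = 1. Minimum distance d = 2.

Enumerate all 2^3 = 8 messages m ∈ F_2^3.
For each, compute codeword c = mG in F_2^7, then tally its weight.
  m = 000 → c = 0000000, weight = 0.
  m = 100 → c = 1101000, weight = 3.
  m = 010 → c = 0100111, weight = 4.
  m = 110 → c = 1001111, weight = 5.
  m = 001 → c = 0001011, weight = 3.
  m = 101 → c = 1100011, weight = 4.
  m = 011 → c = 0101100, weight = 3.
  m = 111 → c = 1000100, weight = 2.
Tally weights:
  weight 0: 1 codewords.
  weight 2: 1 codewords.
  weight 3: 3 codewords.
  weight 4: 2 codewords.
  weight 5: 1 codewords.
Minimum distance d = smallest w > 0 with A_w > 0 = 2.
Sanity: Σ A_w = 8 = 2^3 = 8 ✓.


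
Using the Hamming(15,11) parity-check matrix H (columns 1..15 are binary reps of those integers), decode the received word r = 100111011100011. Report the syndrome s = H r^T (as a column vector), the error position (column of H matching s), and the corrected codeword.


s = (1, 1, 0, 0)^T, error position = 12, corrected codeword c = 100111011101011

Compute s = H r^T mod 2 one row at a time:
  s_1 = 1 + 1 + 1 + 0 + 0 + 0 + 1 + 1 = 5 ≡ 1 (mod 2).
  s_2 = 1 + 1 + 1 + 0 + 0 + 0 + 1 + 1 = 5 ≡ 1 (mod 2).
  s_3 = 0 + 0 + 1 + 0 + 1 + 0 + 1 + 1 = 4 ≡ 0 (mod 2).
  s_4 = 1 + 0 + 1 + 0 + 1 + 0 + 0 + 1 = 4 ≡ 0 (mod 2).
s = (1, 1, 0, 0)^T — this equals column 12 of H (binary 1100), so error is at position 12.
Correct: flip bit 12 of r = 100111011100011 to get c = 100111011101011.


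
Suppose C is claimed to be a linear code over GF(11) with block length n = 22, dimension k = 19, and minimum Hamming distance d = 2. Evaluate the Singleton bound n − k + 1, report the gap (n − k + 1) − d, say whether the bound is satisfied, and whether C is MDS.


Singleton RHS = n − k + 1 = 4, slack = 2, bound satisfied, not MDS.

Singleton bound: d ≤ n − k + 1.
Here n = 22, k = 19, so n − k + 1 = 4.
Given d = 2, check d ≤ 4: YES.
Slack = (n − k + 1) − d = 2.
The code is NOT MDS (slack = 2 > 0).
Description: the claimed parameters are [22, 19, 2]_11; such a code would be non-MDS.
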